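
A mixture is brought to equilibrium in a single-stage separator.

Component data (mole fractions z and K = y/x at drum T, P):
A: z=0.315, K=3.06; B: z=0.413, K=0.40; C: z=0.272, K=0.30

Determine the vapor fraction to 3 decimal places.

Rachford–Rice: g(ψ) = Σ zᵢ(Kᵢ−1)/(1+ψ(Kᵢ−1)) = 0.
Check two-phase: ΣzᵢKᵢ = 1.211 > 1 and Σzᵢ/Kᵢ = 2.042 > 1, so g(0) = 0.211 > 0 and g(1) = -1.042 < 0.
Newton–Raphson from ψ = 0.5:
  ψ = 0.500: g = -0.3273, g' = -0.943 → ψ = 0.153
  ψ = 0.153: g = 0.0073, g' = -1.120 → ψ = 0.160
Converged at ψ = 0.160.

ψ = 0.160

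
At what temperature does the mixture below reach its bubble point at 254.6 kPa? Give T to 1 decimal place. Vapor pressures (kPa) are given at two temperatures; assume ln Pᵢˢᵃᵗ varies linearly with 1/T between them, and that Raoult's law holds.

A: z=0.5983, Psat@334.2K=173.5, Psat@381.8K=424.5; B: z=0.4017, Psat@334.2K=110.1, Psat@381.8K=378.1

T = 358.4 K

Bubble-point temperature: ΣzᵢPᵢˢᵃᵗ(T) = P. Interpolate ln Pᵢˢᵃᵗ = aᵢ + bᵢ/T.
  T = 334.2 K: ΣzᵢPᵢˢᵃᵗ = 148.03 kPa
  T = 381.8 K: ΣzᵢPᵢˢᵃᵗ = 405.86 kPa
  T = 358.0 K: ΣzᵢPᵢˢᵃᵗ = 252.66 kPa
  T = 369.9 K: ΣzᵢPᵢˢᵃᵗ = 322.45 kPa
  T = 363.9 K: ΣzᵢPᵢˢᵃᵗ = 285.65 kPa
  T = 360.9 K: ΣzᵢPᵢˢᵃᵗ = 268.49 kPa
Interpolating between 358.0 K and 360.9 K gives T ≈ 358.4 K.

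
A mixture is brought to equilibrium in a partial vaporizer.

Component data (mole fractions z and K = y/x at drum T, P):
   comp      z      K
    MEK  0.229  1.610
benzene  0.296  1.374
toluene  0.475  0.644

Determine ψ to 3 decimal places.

ψ = 0.468

Let ψ = V/F and solve Σ zᵢ(Kᵢ−1)/(1+ψ(Kᵢ−1)) = 0.
g(0) = ΣzᵢKᵢ − 1 = 0.081 and g(1) = 1 − Σzᵢ/Kᵢ = -0.095, so a root lies in (0, 1).
Iterate (Newton) starting at ψ = 0.3:
  ψ = 0.300: g = 0.0283, g' = -0.170 → ψ = 0.467
  ψ = 0.467: g = 0.0002, g' = -0.168 → ψ = 0.468
Converged at ψ = 0.468.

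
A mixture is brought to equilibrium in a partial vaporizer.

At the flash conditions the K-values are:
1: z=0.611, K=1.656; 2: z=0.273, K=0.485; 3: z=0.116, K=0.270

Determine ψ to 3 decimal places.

Newton iteration, ψ⁰ = 0.69:
  ψ = 0.690: g = -0.1128, g' = -0.550 → ψ = 0.485
  ψ = 0.485: g = -0.0144, g' = -0.428 → ψ = 0.451
Converged at ψ = 0.451.

ψ = 0.451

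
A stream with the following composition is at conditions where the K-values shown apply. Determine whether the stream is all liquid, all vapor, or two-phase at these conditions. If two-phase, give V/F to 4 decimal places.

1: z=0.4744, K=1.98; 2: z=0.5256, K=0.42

ΣzᵢKᵢ = 1.1601; Σzᵢ/Kᵢ = 1.4910.
Both exceed 1, so a two-phase solution exists.
Iterate (Newton) starting at ψ = 0.56:
  ψ = 0.5600: g = -0.15132, g' = -0.5778 → ψ = 0.2981
  ψ = 0.2981: g = -0.00877, g' = -0.5313 → ψ = 0.2816
Converged at ψ = 0.2816.

two-phase, V/F = 0.2816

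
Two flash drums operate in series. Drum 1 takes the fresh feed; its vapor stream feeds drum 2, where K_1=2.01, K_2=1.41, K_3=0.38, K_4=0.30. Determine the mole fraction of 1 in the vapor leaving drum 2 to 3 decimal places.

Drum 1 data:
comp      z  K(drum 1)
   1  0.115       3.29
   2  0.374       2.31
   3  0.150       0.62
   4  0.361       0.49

Drum 1:
Newton–Raphson from ψ₁ = 0.5:
  ψ₁ = 0.500: g = 0.1013, g' = -0.568 → ψ₁ = 0.678
  ψ₁ = 0.678: g = 0.0042, g' = -0.531 → ψ₁ = 0.686
Converged at ψ₁ = 0.686.
Drum-1 compositions:
  1: x = 0.045, y = 0.147
  2: x = 0.197, y = 0.455
  3: x = 0.203, y = 0.126
  4: x = 0.555, y = 0.272
Drum-2 feed = drum-1 vapor: z₂ = (0.1471, 0.4549, 0.1258, 0.2722).
Drum 2:
Material balance + equilibrium reduce to Σ zᵢ(Kᵢ−1)/(1+ψ₂(Kᵢ−1)) = 0.
g(0) = ΣzᵢKᵢ − 1 = 0.067 and g(1) = 1 − Σzᵢ/Kᵢ = -0.634, so a root lies in (0, 1).
Newton–Raphson from ψ₂ = 0.33:
  ψ₂ = 0.330: g = -0.0701, g' = -0.446 → ψ₂ = 0.173
  ψ₂ = 0.173: g = -0.0034, g' = -0.409 → ψ₂ = 0.164
Converged at ψ₂ = 0.164.
  1: x = 0.126, y = 0.254
  2: x = 0.426, y = 0.601
  3: x = 0.140, y = 0.053
  4: x = 0.308, y = 0.092

y_1 (drum 2) = 0.254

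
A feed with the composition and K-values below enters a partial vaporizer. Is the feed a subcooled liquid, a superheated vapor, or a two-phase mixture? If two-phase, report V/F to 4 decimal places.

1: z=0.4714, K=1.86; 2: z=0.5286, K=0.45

two-phase, V/F = 0.2424

ΣzᵢKᵢ = 1.1147; Σzᵢ/Kᵢ = 1.4281.
Both exceed 1, so a two-phase solution exists.
Material balance + equilibrium reduce to Σ zᵢ(Kᵢ−1)/(1+ψ(Kᵢ−1)) = 0.
Iterate (Newton) starting at ψ = 0.5:
  ψ = 0.5000: g = -0.11751, g' = -0.4747 → ψ = 0.2525
  ψ = 0.2525: g = -0.00452, g' = -0.4510 → ψ = 0.2424
Converged at ψ = 0.2424.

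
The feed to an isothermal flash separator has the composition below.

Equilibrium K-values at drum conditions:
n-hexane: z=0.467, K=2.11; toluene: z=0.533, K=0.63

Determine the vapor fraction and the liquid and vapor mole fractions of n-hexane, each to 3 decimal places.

ψ = 0.782, x_n-hexane = 0.250, y_n-hexane = 0.527

Material balance + equilibrium reduce to Σ zᵢ(Kᵢ−1)/(1+ψ(Kᵢ−1)) = 0.
Feasibility: ΣzᵢKᵢ = 1.321, Σzᵢ/Kᵢ = 1.067 — both > 1, two phases present.
Binary case is linear: z₁(K₁−1)(1+ψ(K₂−1)) + z₂(K₂−1)(1+ψ(K₁−1)) = 0
⇒ ψ = [z₁(K₁−1)+z₂(K₂−1)] / [−(K₁−1)(K₂−1)] = 0.3212/0.4107 = 0.782
Compositions from xᵢ = zᵢ/(1+ψ(Kᵢ−1)), yᵢ = Kᵢxᵢ:
  n-hexane: x = 0.250, y = 0.527
  toluene: x = 0.750, y = 0.473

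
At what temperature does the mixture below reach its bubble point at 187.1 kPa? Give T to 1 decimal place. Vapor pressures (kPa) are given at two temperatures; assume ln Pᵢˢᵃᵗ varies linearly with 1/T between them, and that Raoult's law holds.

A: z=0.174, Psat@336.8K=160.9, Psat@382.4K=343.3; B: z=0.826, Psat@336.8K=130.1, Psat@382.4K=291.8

Bubble-point temperature: ΣzᵢPᵢˢᵃᵗ(T) = P. Interpolate ln Pᵢˢᵃᵗ = aᵢ + bᵢ/T.
  T = 336.8 K: ΣzᵢPᵢˢᵃᵗ = 135.46 kPa
  T = 382.4 K: ΣzᵢPᵢˢᵃᵗ = 300.76 kPa
  T = 359.6 K: ΣzᵢPᵢˢᵃᵗ = 207.00 kPa
  T = 348.2 K: ΣzᵢPᵢˢᵃᵗ = 168.62 kPa
  T = 353.9 K: ΣzᵢPᵢˢᵃᵗ = 187.13 kPa
  T = 351.0 K: ΣzᵢPᵢˢᵃᵗ = 177.55 kPa
Interpolating between 351.0 K and 353.9 K gives T ≈ 353.9 K.

T = 353.9 K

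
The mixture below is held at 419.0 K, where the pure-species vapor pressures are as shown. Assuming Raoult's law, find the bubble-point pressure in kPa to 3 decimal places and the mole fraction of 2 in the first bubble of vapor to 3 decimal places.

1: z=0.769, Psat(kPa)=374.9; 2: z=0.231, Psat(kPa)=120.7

At the bubble point ψ → 0, so ΣzᵢKᵢ = 1 with Kᵢ = Pᵢˢᵃᵗ/P ⇒ P = ΣzᵢPᵢˢᵃᵗ.
P = 0.769·374.9 + 0.231·120.7 = 316.180 kPa
yᵢ = zᵢPᵢˢᵃᵗ/P ⇒ y_2 = 0.231·120.7/316.180 = 0.088

Pbub = 316.180 kPa, y_2 = 0.088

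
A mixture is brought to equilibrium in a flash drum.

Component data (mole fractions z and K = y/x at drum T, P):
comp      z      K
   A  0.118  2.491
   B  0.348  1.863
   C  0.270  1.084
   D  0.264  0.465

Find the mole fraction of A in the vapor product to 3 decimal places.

Newton iteration, ψ⁰ = 0.5:
  ψ = 0.500: g = 0.1395, g' = -0.355 → ψ = 0.893
  ψ = 0.893: g = -0.0042, g' = -0.410 → ψ = 0.883
Converged at ψ = 0.883.
Compositions from xᵢ = zᵢ/(1+ψ(Kᵢ−1)), yᵢ = Kᵢxᵢ:
  A: x = 0.051, y = 0.127
  B: x = 0.198, y = 0.368
  C: x = 0.251, y = 0.272
  D: x = 0.500, y = 0.233

y_A = 0.127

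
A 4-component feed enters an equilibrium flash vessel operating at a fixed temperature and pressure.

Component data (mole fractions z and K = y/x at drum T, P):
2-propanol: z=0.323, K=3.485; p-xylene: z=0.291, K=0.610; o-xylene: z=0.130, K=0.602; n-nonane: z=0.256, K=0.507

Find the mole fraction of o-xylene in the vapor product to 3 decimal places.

y_o-xylene = 0.097

Material balance + equilibrium reduce to Σ zᵢ(Kᵢ−1)/(1+β(Kᵢ−1)) = 0.
Feasibility: ΣzᵢKᵢ = 1.511, Σzᵢ/Kᵢ = 1.291 — both > 1, two phases present.
Iterate (Newton) starting at β = 0.58:
  β = 0.580: g = -0.0619, g' = -0.565 → β = 0.471
  β = 0.471: g = 0.0030, g' = -0.627 → β = 0.475
Converged at β = 0.475.
Compositions from xᵢ = zᵢ/(1+β(Kᵢ−1)), yᵢ = Kᵢxᵢ:
  2-propanol: x = 0.148, y = 0.516
  p-xylene: x = 0.357, y = 0.218
  o-xylene: x = 0.160, y = 0.097
  n-nonane: x = 0.334, y = 0.170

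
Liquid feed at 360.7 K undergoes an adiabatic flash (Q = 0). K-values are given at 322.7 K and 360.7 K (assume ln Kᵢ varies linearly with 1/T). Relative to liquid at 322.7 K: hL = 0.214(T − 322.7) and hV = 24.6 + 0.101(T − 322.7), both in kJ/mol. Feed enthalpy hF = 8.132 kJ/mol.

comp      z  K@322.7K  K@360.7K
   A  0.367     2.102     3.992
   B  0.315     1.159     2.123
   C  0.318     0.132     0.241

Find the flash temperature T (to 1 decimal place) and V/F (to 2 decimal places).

T = 324.8 K, V/F = 0.32

Adiabatic flash: solve Rachford–Rice at each trial T, then check hF = ψ·hV(T) + (1−ψ)·hL(T).
  T = 322.7 K: K = (2.102, 1.159, 0.132), RR gives ψ = 0.269, H_out = 6.613 kJ/mol
  T = 360.7 K: K = (3.992, 2.123, 0.241), RR gives ψ = 0.729, H_out = 22.925 kJ/mol
  T = 341.7 K: K = (2.949, 1.595, 0.181), RR gives ψ = 0.562, H_out = 16.679 kJ/mol
  T = 332.2 K: K = (2.502, 1.366, 0.155), RR gives ψ = 0.444, H_out = 12.482 kJ/mol
  T = 327.4 K: K = (2.294, 1.259, 0.143), RR gives ψ = 0.366, H_out = 9.809 kJ/mol
  T = 325.0 K: K = (2.195, 1.207, 0.137), RR gives ψ = 0.319, H_out = 8.264 kJ/mol
Linear interpolation between T = 322.7 (H_out = 6.613) and T = 325.0 (H_out = 8.264) on hF = 8.132 gives T ≈ 324.8 K, at which ψ = 0.32.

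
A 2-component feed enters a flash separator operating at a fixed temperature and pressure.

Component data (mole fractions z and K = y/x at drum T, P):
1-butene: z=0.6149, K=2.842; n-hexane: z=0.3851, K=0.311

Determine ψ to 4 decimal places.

ψ = 0.6834

Let ψ = V/F and solve Σ zᵢ(Kᵢ−1)/(1+ψ(Kᵢ−1)) = 0.
g(0) = ΣzᵢKᵢ − 1 = 0.8673 and g(1) = 1 − Σzᵢ/Kᵢ = -0.4546, so a root lies in (0, 1).
Binary case is linear: z₁(K₁−1)(1+ψ(K₂−1)) + z₂(K₂−1)(1+ψ(K₁−1)) = 0
⇒ ψ = [z₁(K₁−1)+z₂(K₂−1)] / [−(K₁−1)(K₂−1)] = 0.86731/1.26914 = 0.6834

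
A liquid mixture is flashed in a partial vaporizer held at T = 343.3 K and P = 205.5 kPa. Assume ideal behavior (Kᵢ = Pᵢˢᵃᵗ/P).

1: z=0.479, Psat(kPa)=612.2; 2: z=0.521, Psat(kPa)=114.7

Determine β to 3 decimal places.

Raoult's law: Kᵢ = Pᵢˢᵃᵗ/P = Pᵢˢᵃᵗ/205.5.
  K_1 = 612.2/205.5 = 2.97908, K_2 = 114.7/205.5 = 0.55815
Binary case is linear: z₁(K₁−1)(1+β(K₂−1)) + z₂(K₂−1)(1+β(K₁−1)) = 0
⇒ β = [z₁(K₁−1)+z₂(K₂−1)] / [−(K₁−1)(K₂−1)] = 0.7178/0.8745 = 0.821

β = 0.821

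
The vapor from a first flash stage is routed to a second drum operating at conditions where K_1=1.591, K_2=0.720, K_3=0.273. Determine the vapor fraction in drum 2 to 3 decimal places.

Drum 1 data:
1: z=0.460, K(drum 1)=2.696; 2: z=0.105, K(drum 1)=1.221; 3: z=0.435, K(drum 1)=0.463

V/F (drum 2) = 0.176

Drum 1:
Rachford–Rice: g(ψ₁) = Σ zᵢ(Kᵢ−1)/(1+ψ₁(Kᵢ−1)) = 0.
g(0) = ΣzᵢKᵢ − 1 = 0.570 and g(1) = 1 − Σzᵢ/Kᵢ = -0.196, so a root lies in (0, 1).
Iterate (Newton) starting at ψ₁ = 0.5:
  ψ₁ = 0.500: g = 0.1237, g' = -0.626 → ψ₁ = 0.698
  ψ₁ = 0.698: g = 0.0039, g' = -0.602 → ψ₁ = 0.704
Converged at ψ₁ = 0.704.
Drum-1 compositions:
  1: x = 0.210, y = 0.565
  2: x = 0.091, y = 0.111
  3: x = 0.699, y = 0.324
Drum-2 feed = drum-1 vapor: z₂ = (0.5652, 0.1109, 0.3239).
Drum 2:
Material balance + equilibrium reduce to Σ zᵢ(Kᵢ−1)/(1+ψ₂(Kᵢ−1)) = 0.
g(0) = ΣzᵢKᵢ − 1 = 0.068 and g(1) = 1 − Σzᵢ/Kᵢ = -0.696, so a root lies in (0, 1).
Newton iteration, ψ₂⁰ = 0.5:
  ψ₂ = 0.500: g = -0.1482, g' = -0.552 → ψ₂ = 0.231
  ψ₂ = 0.231: g = -0.0225, g' = -0.410 → ψ₂ = 0.177
  ψ₂ = 0.177: g = -0.0004, g' = -0.397 → ψ₂ = 0.176
Converged at ψ₂ = 0.176.
  1: x = 0.512, y = 0.815
  2: x = 0.117, y = 0.084
  3: x = 0.371, y = 0.101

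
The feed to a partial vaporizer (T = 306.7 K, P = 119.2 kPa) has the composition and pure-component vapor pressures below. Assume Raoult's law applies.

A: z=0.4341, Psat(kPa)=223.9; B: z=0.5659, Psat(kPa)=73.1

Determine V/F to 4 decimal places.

V/F = 0.4782

Raoult's law: Kᵢ = Pᵢˢᵃᵗ/P = Pᵢˢᵃᵗ/119.2.
  K_A = 223.9/119.2 = 1.878356, K_B = 73.1/119.2 = 0.613255
Rachford–Rice: g(V/F) = Σ zᵢ(Kᵢ−1)/(1+V/F(Kᵢ−1)) = 0.
g(0) = ΣzᵢKᵢ − 1 = 0.1624 and g(1) = 1 − Σzᵢ/Kᵢ = -0.1539, so a root lies in (0, 1).
Binary case is linear: z₁(K₁−1)(1+V/F(K₂−1)) + z₂(K₂−1)(1+V/F(K₁−1)) = 0
⇒ V/F = [z₁(K₁−1)+z₂(K₂−1)] / [−(K₁−1)(K₂−1)] = 0.16244/0.33970 = 0.4782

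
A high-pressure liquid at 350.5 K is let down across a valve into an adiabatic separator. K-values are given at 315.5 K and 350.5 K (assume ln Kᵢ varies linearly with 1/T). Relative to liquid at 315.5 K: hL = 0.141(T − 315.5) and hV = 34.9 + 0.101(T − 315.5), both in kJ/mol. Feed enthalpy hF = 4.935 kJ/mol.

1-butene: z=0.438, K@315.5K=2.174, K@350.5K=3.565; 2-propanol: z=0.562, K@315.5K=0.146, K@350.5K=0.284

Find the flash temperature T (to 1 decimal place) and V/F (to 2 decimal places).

Adiabatic flash: solve Rachford–Rice at each trial T, then check hF = ψ·hV(T) + (1−ψ)·hL(T).
  T = 315.5 K: K = (2.174, 0.146), RR gives ψ = 0.034, H_out = 1.193 kJ/mol
  T = 350.5 K: K = (3.565, 0.284), RR gives ψ = 0.393, H_out = 18.088 kJ/mol
  T = 333.0 K: K = (2.820, 0.207), RR gives ψ = 0.244, H_out = 10.804 kJ/mol
  T = 324.2 K: K = (2.483, 0.175), RR gives ψ = 0.152, H_out = 6.468 kJ/mol
  T = 319.9 K: K = (2.327, 0.160), RR gives ψ = 0.098, H_out = 4.024 kJ/mol
  T = 322.0 K: K = (2.403, 0.167), RR gives ψ = 0.125, H_out = 5.251 kJ/mol
  T = 320.9 K: K = (2.363, 0.163), RR gives ψ = 0.111, H_out = 4.617 kJ/mol
  T = 321.4 K: K = (2.381, 0.165), RR gives ψ = 0.118, H_out = 4.908 kJ/mol
Linear interpolation between T = 321.4 (H_out = 4.908) and T = 322.0 (H_out = 5.251) on hF = 4.935 gives T ≈ 321.4 K, at which ψ = 0.12.

T = 321.4 K, V/F = 0.12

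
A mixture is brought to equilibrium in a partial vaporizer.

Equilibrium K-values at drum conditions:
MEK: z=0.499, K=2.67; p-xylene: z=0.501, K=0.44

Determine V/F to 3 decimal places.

V/F = 0.591

Binary case is linear: z₁(K₁−1)(1+V/F(K₂−1)) + z₂(K₂−1)(1+V/F(K₁−1)) = 0
⇒ V/F = [z₁(K₁−1)+z₂(K₂−1)] / [−(K₁−1)(K₂−1)] = 0.5528/0.9352 = 0.591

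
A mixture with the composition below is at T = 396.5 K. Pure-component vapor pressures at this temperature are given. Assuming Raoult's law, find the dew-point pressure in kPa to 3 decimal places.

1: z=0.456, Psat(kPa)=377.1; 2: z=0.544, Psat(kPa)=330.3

Pdew = 350.114 kPa

At the dew point ψ → 1, so Σzᵢ/Kᵢ = 1 with Kᵢ = Pᵢˢᵃᵗ/P ⇒ 1/P = Σzᵢ/Pᵢˢᵃᵗ.
1/P = 0.456/377.1 + 0.544/330.3 = 0.002856 ⇒ P = 350.114 kPa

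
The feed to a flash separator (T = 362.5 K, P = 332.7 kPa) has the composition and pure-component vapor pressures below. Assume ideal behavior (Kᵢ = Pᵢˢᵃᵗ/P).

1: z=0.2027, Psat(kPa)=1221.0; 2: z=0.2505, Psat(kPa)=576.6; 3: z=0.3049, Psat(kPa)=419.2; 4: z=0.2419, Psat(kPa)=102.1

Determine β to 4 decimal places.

β = 0.7713

Raoult's law: Kᵢ = Pᵢˢᵃᵗ/P = Pᵢˢᵃᵗ/332.7.
  K_1 = 1221.0/332.7 = 3.669973, K_2 = 576.6/332.7 = 1.733093, K_3 = 419.2/332.7 = 1.259994, K_4 = 102.1/332.7 = 0.306883
Newton iteration, β⁰ = 0.5:
  β = 0.5000: g = 0.17973, g' = -0.6254 → β = 0.7874
  β = 0.7874: g = -0.01240, g' = -0.7816 → β = 0.7715
  β = 0.7715: g = -0.00017, g' = -0.7604 → β = 0.7713
Converged at β = 0.7713.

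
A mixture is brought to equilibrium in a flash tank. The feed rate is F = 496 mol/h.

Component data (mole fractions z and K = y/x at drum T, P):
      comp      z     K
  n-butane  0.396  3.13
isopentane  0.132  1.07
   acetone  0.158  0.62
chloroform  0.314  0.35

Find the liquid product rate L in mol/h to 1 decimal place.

Rachford–Rice: g(V/F) = Σ zᵢ(Kᵢ−1)/(1+V/F(Kᵢ−1)) = 0.
g(0) = ΣzᵢKᵢ − 1 = 0.589 and g(1) = 1 − Σzᵢ/Kᵢ = -0.402, so a root lies in (0, 1).
Iterate (Newton) starting at V/F = 0.5:
  V/F = 0.500: g = 0.0409, g' = -0.748 → V/F = 0.555
Converged at V/F = 0.555.
Then V = V/F·F = 0.5551·496 = 275.3 mol/h and L = F − V = 220.7 mol/h.

L = 220.7 mol/h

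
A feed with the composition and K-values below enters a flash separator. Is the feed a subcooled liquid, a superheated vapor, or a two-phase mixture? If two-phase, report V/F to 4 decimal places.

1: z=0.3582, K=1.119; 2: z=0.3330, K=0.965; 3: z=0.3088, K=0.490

subcooled liquid

ΣzᵢKᵢ = 0.8735; Σzᵢ/Kᵢ = 1.2954.
Since ΣzᵢKᵢ < 1 the mixture is below its bubble point — single liquid phase.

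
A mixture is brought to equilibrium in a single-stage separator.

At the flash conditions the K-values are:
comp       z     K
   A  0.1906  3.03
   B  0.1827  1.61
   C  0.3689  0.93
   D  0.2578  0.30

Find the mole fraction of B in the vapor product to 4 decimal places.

y_B = 0.2309

Material balance + equilibrium reduce to Σ zᵢ(Kᵢ−1)/(1+ψ(Kᵢ−1)) = 0.
Check two-phase: ΣzᵢKᵢ = 1.2921 > 1 and Σzᵢ/Kᵢ = 1.4324 > 1, so g(0) = 0.2921 > 0 and g(1) = -0.4324 < 0.
Newton iteration, ψ⁰ = 0.5:
  ψ = 0.5000: g = -0.02697, g' = -0.5343 → ψ = 0.4495
  ψ = 0.4495: g = -0.00021, g' = -0.5275 → ψ = 0.4491
Converged at ψ = 0.4491.
Compositions from xᵢ = zᵢ/(1+ψ(Kᵢ−1)), yᵢ = Kᵢxᵢ:
  A: x = 0.0997, y = 0.3021
  B: x = 0.1434, y = 0.2309
  C: x = 0.3809, y = 0.3542
  D: x = 0.3760, y = 0.1128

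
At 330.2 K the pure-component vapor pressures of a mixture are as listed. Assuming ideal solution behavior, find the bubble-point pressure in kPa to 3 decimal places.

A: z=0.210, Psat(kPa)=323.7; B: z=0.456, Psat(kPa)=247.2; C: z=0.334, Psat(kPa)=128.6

At the bubble point ψ → 0, so ΣzᵢKᵢ = 1 with Kᵢ = Pᵢˢᵃᵗ/P ⇒ P = ΣzᵢPᵢˢᵃᵗ.
P = 0.210·323.7 + 0.456·247.2 + 0.334·128.6 = 223.653 kPa

Pbub = 223.653 kPa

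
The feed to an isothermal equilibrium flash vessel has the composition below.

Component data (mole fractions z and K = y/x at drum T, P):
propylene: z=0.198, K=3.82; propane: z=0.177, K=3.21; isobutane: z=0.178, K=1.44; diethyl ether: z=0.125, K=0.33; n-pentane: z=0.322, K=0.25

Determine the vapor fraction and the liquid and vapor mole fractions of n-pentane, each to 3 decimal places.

Let ψ = V/F and solve Σ zᵢ(Kᵢ−1)/(1+ψ(Kᵢ−1)) = 0.
Feasibility: ΣzᵢKᵢ = 1.703, Σzᵢ/Kᵢ = 1.897 — both > 1, two phases present.
Newton–Raphson from ψ = 0.5:
  ψ = 0.500: g = -0.0306, g' = -1.080 → ψ = 0.472
Converged at ψ = 0.472.
Compositions from xᵢ = zᵢ/(1+ψ(Kᵢ−1)), yᵢ = Kᵢxᵢ:
  propylene: x = 0.085, y = 0.325
  propane: x = 0.087, y = 0.278
  isobutane: x = 0.147, y = 0.212
  diethyl ether: x = 0.183, y = 0.060
  n-pentane: x = 0.498, y = 0.125

ψ = 0.472, x_n-pentane = 0.498, y_n-pentane = 0.125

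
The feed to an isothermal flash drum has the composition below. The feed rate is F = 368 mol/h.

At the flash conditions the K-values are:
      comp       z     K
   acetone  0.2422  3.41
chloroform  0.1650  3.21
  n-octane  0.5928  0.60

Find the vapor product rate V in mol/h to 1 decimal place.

Material balance + equilibrium reduce to Σ zᵢ(Kᵢ−1)/(1+ψ(Kᵢ−1)) = 0.
Feasibility: ΣzᵢKᵢ = 1.7112, Σzᵢ/Kᵢ = 1.1104 — both > 1, two phases present.
Newton–Raphson from ψ = 0.5:
  ψ = 0.5000: g = 0.14155, g' = -0.6194 → ψ = 0.7285
  ψ = 0.7285: g = 0.01689, g' = -0.4924 → ψ = 0.7628
  ψ = 0.7628: g = 0.00017, g' = -0.4828 → ψ = 0.7632
Converged at ψ = 0.7632.
Then V = ψ·F = 0.7632·368 = 280.8 mol/h and L = F − V = 87.2 mol/h.

V = 280.8 mol/h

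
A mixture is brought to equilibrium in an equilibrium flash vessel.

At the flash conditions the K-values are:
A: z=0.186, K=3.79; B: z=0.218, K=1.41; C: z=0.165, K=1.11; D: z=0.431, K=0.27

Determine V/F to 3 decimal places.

Rachford–Rice: g(V/F) = Σ zᵢ(Kᵢ−1)/(1+V/F(Kᵢ−1)) = 0.
Check two-phase: ΣzᵢKᵢ = 1.312 > 1 and Σzᵢ/Kᵢ = 1.949 > 1, so g(0) = 0.312 > 0 and g(1) = -0.949 < 0.
Newton iteration, V/F⁰ = 0.43:
  V/F = 0.430: g = -0.1293, g' = -0.815 → V/F = 0.271
  V/F = 0.271: g = 0.0010, g' = -0.858 → V/F = 0.273
Converged at V/F = 0.273.

V/F = 0.273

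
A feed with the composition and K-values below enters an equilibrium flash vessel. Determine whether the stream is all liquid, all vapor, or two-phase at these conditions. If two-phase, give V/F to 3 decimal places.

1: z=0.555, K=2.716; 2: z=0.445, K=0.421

ΣzᵢKᵢ = 1.695; Σzᵢ/Kᵢ = 1.261.
Both exceed 1, so a two-phase solution exists.
Let ψ = V/F and solve Σ zᵢ(Kᵢ−1)/(1+ψ(Kᵢ−1)) = 0.
Iterate (Newton) starting at ψ = 0.66:
  ψ = 0.660: g = 0.0296, g' = -0.750 → ψ = 0.699
Converged at ψ = 0.699.

two-phase, V/F = 0.699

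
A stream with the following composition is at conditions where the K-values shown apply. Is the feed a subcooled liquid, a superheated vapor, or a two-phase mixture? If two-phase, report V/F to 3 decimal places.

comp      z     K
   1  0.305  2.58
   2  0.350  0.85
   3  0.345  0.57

ΣzᵢKᵢ = 1.281; Σzᵢ/Kᵢ = 1.135.
Both exceed 1, so a two-phase solution exists.
Rachford–Rice: g(ψ) = Σ zᵢ(Kᵢ−1)/(1+ψ(Kᵢ−1)) = 0.
Newton iteration, ψ⁰ = 0.5:
  ψ = 0.500: g = 0.0235, g' = -0.350 → ψ = 0.567
  ψ = 0.567: g = 0.0006, g' = -0.333 → ψ = 0.569
Converged at ψ = 0.569.

two-phase, V/F = 0.569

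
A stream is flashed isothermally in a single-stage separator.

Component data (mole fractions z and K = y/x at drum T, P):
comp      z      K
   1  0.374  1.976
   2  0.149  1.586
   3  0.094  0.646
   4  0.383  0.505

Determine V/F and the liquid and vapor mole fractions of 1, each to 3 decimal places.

V/F = 0.555, x_1 = 0.243, y_1 = 0.479

Iterate (Newton) starting at V/F = 0.5:
  V/F = 0.500: g = 0.0205, g' = -0.375 → V/F = 0.555
Converged at V/F = 0.555.
Compositions from xᵢ = zᵢ/(1+V/F(Kᵢ−1)), yᵢ = Kᵢxᵢ:
  1: x = 0.243, y = 0.479
  2: x = 0.112, y = 0.178
  3: x = 0.117, y = 0.076
  4: x = 0.528, y = 0.267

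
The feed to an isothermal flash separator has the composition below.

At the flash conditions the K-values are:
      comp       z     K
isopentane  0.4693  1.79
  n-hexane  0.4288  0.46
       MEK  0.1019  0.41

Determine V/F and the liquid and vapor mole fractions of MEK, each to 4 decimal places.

Material balance + equilibrium reduce to Σ zᵢ(Kᵢ−1)/(1+V/F(Kᵢ−1)) = 0.
Check two-phase: ΣzᵢKᵢ = 1.0791 > 1 and Σzᵢ/Kᵢ = 1.4429 > 1, so g(0) = 0.0791 > 0 and g(1) = -0.4429 < 0.
Newton iteration, V/F⁰ = 0.45:
  V/F = 0.4500: g = -0.11422, g' = -0.4434 → V/F = 0.1924
  V/F = 0.1924: g = -0.00438, g' = -0.4216 → V/F = 0.1820
Converged at V/F = 0.1820.
Compositions from xᵢ = zᵢ/(1+V/F(Kᵢ−1)), yᵢ = Kᵢxᵢ:
  isopentane: x = 0.4103, y = 0.7344
  n-hexane: x = 0.4755, y = 0.2187
  MEK: x = 0.1142, y = 0.0468

V/F = 0.1820, x_MEK = 0.1142, y_MEK = 0.0468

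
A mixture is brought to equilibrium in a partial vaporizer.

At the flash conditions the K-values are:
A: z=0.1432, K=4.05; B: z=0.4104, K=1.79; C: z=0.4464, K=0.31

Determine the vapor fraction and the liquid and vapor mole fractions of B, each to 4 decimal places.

ψ = 0.4215, x_B = 0.3079, y_B = 0.5511

Newton–Raphson from ψ = 0.68:
  ψ = 0.6800: g = -0.22729, g' = -1.0037 → ψ = 0.4535
  ψ = 0.4535: g = -0.02636, g' = -0.8236 → ψ = 0.4215
Converged at ψ = 0.4215.
Compositions from xᵢ = zᵢ/(1+ψ(Kᵢ−1)), yᵢ = Kᵢxᵢ:
  A: x = 0.0627, y = 0.2538
  B: x = 0.3079, y = 0.5511
  C: x = 0.6295, y = 0.1951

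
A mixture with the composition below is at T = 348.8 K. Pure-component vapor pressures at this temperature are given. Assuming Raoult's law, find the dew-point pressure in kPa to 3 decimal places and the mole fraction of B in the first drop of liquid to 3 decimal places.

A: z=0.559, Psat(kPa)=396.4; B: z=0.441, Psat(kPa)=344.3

At the dew point ψ → 1, so Σzᵢ/Kᵢ = 1 with Kᵢ = Pᵢˢᵃᵗ/P ⇒ 1/P = Σzᵢ/Pᵢˢᵃᵗ.
1/P = 0.559/396.4 + 0.441/344.3 = 0.002691 ⇒ P = 371.602 kPa
xᵢ = zᵢP/Pᵢˢᵃᵗ ⇒ x_B = 0.441·371.602/344.3 = 0.476

Pdew = 371.602 kPa, x_B = 0.476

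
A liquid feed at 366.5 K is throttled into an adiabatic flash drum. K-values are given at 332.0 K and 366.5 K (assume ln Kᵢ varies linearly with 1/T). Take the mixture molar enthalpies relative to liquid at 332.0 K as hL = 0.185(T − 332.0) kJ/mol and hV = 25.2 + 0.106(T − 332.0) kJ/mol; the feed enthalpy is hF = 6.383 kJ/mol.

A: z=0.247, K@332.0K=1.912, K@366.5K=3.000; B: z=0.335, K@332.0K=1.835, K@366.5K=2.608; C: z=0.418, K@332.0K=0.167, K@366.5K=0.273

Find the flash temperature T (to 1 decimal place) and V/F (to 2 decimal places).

T = 333.7 K, V/F = 0.24

Adiabatic flash: solve Rachford–Rice at each trial T, then check hF = ψ·hV(T) + (1−ψ)·hL(T).
  T = 332.0 K: K = (1.912, 1.835, 0.167), RR gives ψ = 0.217, H_out = 5.463 kJ/mol
  T = 366.5 K: K = (3.000, 2.608, 0.273), RR gives ψ = 0.564, H_out = 19.049 kJ/mol
  T = 349.2 K: K = (2.420, 2.206, 0.216), RR gives ψ = 0.419, H_out = 13.176 kJ/mol
  T = 340.6 K: K = (2.158, 2.016, 0.191), RR gives ψ = 0.330, H_out = 9.688 kJ/mol
  T = 336.3 K: K = (2.033, 1.925, 0.179), RR gives ψ = 0.278, H_out = 7.695 kJ/mol
  T = 334.1 K: K = (1.970, 1.879, 0.173), RR gives ψ = 0.248, H_out = 6.587 kJ/mol
Linear interpolation between T = 332.0 (H_out = 5.463) and T = 334.1 (H_out = 6.587) on hF = 6.383 gives T ≈ 333.7 K, at which ψ = 0.24.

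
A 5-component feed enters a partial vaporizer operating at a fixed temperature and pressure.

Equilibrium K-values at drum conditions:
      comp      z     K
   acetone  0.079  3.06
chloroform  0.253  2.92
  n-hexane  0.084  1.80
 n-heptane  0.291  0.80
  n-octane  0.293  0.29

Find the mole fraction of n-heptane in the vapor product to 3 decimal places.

y_n-heptane = 0.258

Let β = V/F and solve Σ zᵢ(Kᵢ−1)/(1+β(Kᵢ−1)) = 0.
Check two-phase: ΣzᵢKᵢ = 1.449 > 1 and Σzᵢ/Kᵢ = 1.533 > 1, so g(0) = 0.449 > 0 and g(1) = -0.533 < 0.
Iterate (Newton) starting at β = 0.39:
  β = 0.390: g = 0.0684, g' = -0.735 → β = 0.483
  β = 0.483: g = 0.0010, g' = -0.720 → β = 0.484
Converged at β = 0.484.
Compositions from xᵢ = zᵢ/(1+β(Kᵢ−1)), yᵢ = Kᵢxᵢ:
  acetone: x = 0.040, y = 0.121
  chloroform: x = 0.131, y = 0.383
  n-hexane: x = 0.061, y = 0.109
  n-heptane: x = 0.322, y = 0.258
  n-octane: x = 0.447, y = 0.130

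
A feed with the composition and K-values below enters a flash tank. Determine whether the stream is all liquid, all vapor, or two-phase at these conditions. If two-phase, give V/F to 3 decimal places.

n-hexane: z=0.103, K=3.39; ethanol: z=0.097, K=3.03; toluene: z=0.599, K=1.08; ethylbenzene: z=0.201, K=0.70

all vapor

ΣzᵢKᵢ = 1.431; Σzᵢ/Kᵢ = 0.904.
Since Σzᵢ/Kᵢ < 1 the mixture is above its dew point — single vapor phase.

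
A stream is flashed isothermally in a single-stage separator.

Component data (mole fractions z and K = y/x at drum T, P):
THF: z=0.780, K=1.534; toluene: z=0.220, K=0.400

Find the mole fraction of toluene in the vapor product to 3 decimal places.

Material balance + equilibrium reduce to Σ zᵢ(Kᵢ−1)/(1+V/F(Kᵢ−1)) = 0.
g(0) = ΣzᵢKᵢ − 1 = 0.285 and g(1) = 1 − Σzᵢ/Kᵢ = -0.058, so a root lies in (0, 1).
Iterate (Newton) starting at V/F = 0.68:
  V/F = 0.680: g = 0.0826, g' = -0.346 → V/F = 0.919
  V/F = 0.919: g = -0.0148, g' = -0.494 → V/F = 0.889
  V/F = 0.889: g = -0.0004, g' = -0.466 → V/F = 0.888
Converged at V/F = 0.888.
Compositions from xᵢ = zᵢ/(1+V/F(Kᵢ−1)), yᵢ = Kᵢxᵢ:
  THF: x = 0.529, y = 0.812
  toluene: x = 0.471, y = 0.188

y_toluene = 0.188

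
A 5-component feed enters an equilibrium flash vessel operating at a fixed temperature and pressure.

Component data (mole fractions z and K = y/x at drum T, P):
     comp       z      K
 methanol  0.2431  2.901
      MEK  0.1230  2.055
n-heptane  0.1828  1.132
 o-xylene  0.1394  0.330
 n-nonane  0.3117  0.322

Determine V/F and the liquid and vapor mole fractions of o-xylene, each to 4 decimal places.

Rachford–Rice: g(V/F) = Σ zᵢ(Kᵢ−1)/(1+V/F(Kᵢ−1)) = 0.
Check two-phase: ΣzᵢKᵢ = 1.3113 > 1 and Σzᵢ/Kᵢ = 1.6956 > 1, so g(0) = 0.3113 > 0 and g(1) = -0.6956 < 0.
Newton iteration, V/F⁰ = 0.5:
  V/F = 0.5000: g = -0.11565, g' = -0.7618 → V/F = 0.3482
  V/F = 0.3482: g = -0.00242, g' = -0.7462 → V/F = 0.3450
Converged at V/F = 0.3450.
Compositions from xᵢ = zᵢ/(1+V/F(Kᵢ−1)), yᵢ = Kᵢxᵢ:
  methanol: x = 0.1468, y = 0.4259
  MEK: x = 0.0902, y = 0.1853
  n-heptane: x = 0.1748, y = 0.1979
  o-xylene: x = 0.1813, y = 0.0598
  n-nonane: x = 0.4069, y = 0.1310

V/F = 0.3450, x_o-xylene = 0.1813, y_o-xylene = 0.0598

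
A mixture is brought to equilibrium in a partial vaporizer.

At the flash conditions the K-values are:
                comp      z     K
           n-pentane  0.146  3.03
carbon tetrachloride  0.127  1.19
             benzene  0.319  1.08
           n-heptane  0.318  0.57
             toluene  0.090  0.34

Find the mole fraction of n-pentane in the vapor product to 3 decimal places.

Material balance + equilibrium reduce to Σ zᵢ(Kᵢ−1)/(1+V/F(Kᵢ−1)) = 0.
Check two-phase: ΣzᵢKᵢ = 1.150 > 1 and Σzᵢ/Kᵢ = 1.273 > 1, so g(0) = 0.150 > 0 and g(1) = -0.273 < 0.
Newton–Raphson from V/F = 0.5:
  V/F = 0.500: g = -0.0692, g' = -0.337 → V/F = 0.294
  V/F = 0.294: g = 0.0030, g' = -0.379 → V/F = 0.302
Converged at V/F = 0.302.
Compositions from xᵢ = zᵢ/(1+V/F(Kᵢ−1)), yᵢ = Kᵢxᵢ:
  n-pentane: x = 0.090, y = 0.274
  carbon tetrachloride: x = 0.120, y = 0.143
  benzene: x = 0.311, y = 0.336
  n-heptane: x = 0.366, y = 0.208
  toluene: x = 0.112, y = 0.038

y_n-pentane = 0.274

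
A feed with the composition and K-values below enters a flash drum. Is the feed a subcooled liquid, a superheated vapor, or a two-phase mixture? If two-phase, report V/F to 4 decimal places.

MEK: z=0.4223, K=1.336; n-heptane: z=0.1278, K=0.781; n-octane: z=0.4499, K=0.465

ΣzᵢKᵢ = 0.8732; Σzᵢ/Kᵢ = 1.4473.
Since ΣzᵢKᵢ < 1 the mixture is below its bubble point — single liquid phase.

subcooled liquid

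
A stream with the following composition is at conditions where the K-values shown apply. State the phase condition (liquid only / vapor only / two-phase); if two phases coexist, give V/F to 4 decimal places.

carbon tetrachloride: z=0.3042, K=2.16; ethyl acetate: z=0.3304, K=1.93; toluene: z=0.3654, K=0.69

ΣzᵢKᵢ = 1.5469; Σzᵢ/Kᵢ = 0.8416.
Since Σzᵢ/Kᵢ < 1 the mixture is above its dew point — single vapor phase.

vapor only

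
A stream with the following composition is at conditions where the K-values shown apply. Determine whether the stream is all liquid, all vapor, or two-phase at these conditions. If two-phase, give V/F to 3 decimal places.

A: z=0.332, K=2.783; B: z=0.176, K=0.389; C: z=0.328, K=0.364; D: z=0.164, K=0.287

ΣzᵢKᵢ = 1.159; Σzᵢ/Kᵢ = 2.044.
Both exceed 1, so a two-phase solution exists.
Iterate (Newton) starting at ψ = 0.5:
  ψ = 0.500: g = -0.3295, g' = -0.918 → ψ = 0.141
  ψ = 0.141: g = -0.0038, g' = -1.016 → ψ = 0.137
Converged at ψ = 0.137.

two-phase, V/F = 0.137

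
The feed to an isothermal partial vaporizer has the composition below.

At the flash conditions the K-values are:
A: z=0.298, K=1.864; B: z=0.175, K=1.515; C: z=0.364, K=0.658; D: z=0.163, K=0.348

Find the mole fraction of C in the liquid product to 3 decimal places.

x_C = 0.411

Newton iteration, β⁰ = 0.5:
  β = 0.500: g = -0.0564, g' = -0.352 → β = 0.340
  β = 0.340: g = -0.0017, g' = -0.335 → β = 0.335
Converged at β = 0.335.
Compositions from xᵢ = zᵢ/(1+β(Kᵢ−1)), yᵢ = Kᵢxᵢ:
  A: x = 0.231, y = 0.431
  B: x = 0.149, y = 0.226
  C: x = 0.411, y = 0.270
  D: x = 0.209, y = 0.073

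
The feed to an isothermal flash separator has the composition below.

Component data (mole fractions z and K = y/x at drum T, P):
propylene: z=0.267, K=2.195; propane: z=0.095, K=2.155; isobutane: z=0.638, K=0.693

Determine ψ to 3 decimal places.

ψ = 0.640

Newton iteration, ψ⁰ = 0.68:
  ψ = 0.680: g = -0.0101, g' = -0.252 → ψ = 0.640
Converged at ψ = 0.640.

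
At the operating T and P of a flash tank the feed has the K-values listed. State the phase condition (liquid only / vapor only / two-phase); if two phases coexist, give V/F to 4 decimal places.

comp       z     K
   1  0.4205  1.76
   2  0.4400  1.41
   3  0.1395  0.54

vapor only

ΣzᵢKᵢ = 1.4358; Σzᵢ/Kᵢ = 0.8093.
Since Σzᵢ/Kᵢ < 1 the mixture is above its dew point — single vapor phase.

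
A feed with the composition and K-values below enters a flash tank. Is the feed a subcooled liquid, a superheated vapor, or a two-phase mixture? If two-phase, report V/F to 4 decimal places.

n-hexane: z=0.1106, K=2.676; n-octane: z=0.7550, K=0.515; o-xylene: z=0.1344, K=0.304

ΣzᵢKᵢ = 0.7256; Σzᵢ/Kᵢ = 1.9495.
Since ΣzᵢKᵢ < 1 the mixture is below its bubble point — single liquid phase.

subcooled liquid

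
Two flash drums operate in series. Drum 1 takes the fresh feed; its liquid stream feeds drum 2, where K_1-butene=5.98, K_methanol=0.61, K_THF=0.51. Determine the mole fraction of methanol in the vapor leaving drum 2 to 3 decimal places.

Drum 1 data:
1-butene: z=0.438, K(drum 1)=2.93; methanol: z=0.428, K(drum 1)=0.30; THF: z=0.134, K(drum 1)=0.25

Drum 1:
Let ψ₁ = V/F and solve Σ zᵢ(Kᵢ−1)/(1+ψ₁(Kᵢ−1)) = 0.
Check two-phase: ΣzᵢKᵢ = 1.445 > 1 and Σzᵢ/Kᵢ = 2.112 > 1, so g(0) = 0.445 > 0 and g(1) = -1.112 < 0.
Newton iteration, ψ₁⁰ = 0.5:
  ψ₁ = 0.500: g = -0.1915, g' = -1.112 → ψ₁ = 0.328
  ψ₁ = 0.328: g = -0.0043, g' = -1.098 → ψ₁ = 0.324
Converged at ψ₁ = 0.324.
Drum-1 compositions:
  1-butene: x = 0.270, y = 0.790
  methanol: x = 0.553, y = 0.166
  THF: x = 0.177, y = 0.044
Drum-2 feed = drum-1 liquid: z₂ = (0.2695, 0.5535, 0.1770).
Drum 2:
Rachford–Rice: g(ψ₂) = Σ zᵢ(Kᵢ−1)/(1+ψ₂(Kᵢ−1)) = 0.
Feasibility: ΣzᵢKᵢ = 2.040, Σzᵢ/Kᵢ = 1.299 — both > 1, two phases present.
Iterate (Newton) starting at ψ₂ = 0.32:
  ψ₂ = 0.320: g = 0.1680, g' = -1.163 → ψ₂ = 0.464
  ψ₂ = 0.464: g = 0.0293, g' = -0.806 → ψ₂ = 0.501
  ψ₂ = 0.501: g = 0.0010, g' = -0.752 → ψ₂ = 0.502
Converged at ψ₂ = 0.502.
  1-butene: x = 0.077, y = 0.460
  methanol: x = 0.688, y = 0.420
  THF: x = 0.235, y = 0.120

y_methanol (drum 2) = 0.420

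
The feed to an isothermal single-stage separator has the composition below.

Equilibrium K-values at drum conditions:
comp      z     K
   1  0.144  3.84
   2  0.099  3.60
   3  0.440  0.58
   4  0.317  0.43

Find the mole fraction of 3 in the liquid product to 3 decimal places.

Rachford–Rice: g(ψ) = Σ zᵢ(Kᵢ−1)/(1+ψ(Kᵢ−1)) = 0.
Check two-phase: ΣzᵢKᵢ = 1.301 > 1 and Σzᵢ/Kᵢ = 1.561 > 1, so g(0) = 0.301 > 0 and g(1) = -0.561 < 0.
Newton iteration, ψ⁰ = 0.5:
  ψ = 0.500: g = -0.2057, g' = -0.651 → ψ = 0.184
  ψ = 0.184: g = 0.0408, g' = -1.027 → ψ = 0.223
  ψ = 0.223: g = 0.0020, g' = -0.932 → ψ = 0.226
Converged at ψ = 0.226.
Compositions from xᵢ = zᵢ/(1+ψ(Kᵢ−1)), yᵢ = Kᵢxᵢ:
  1: x = 0.088, y = 0.337
  2: x = 0.062, y = 0.225
  3: x = 0.486, y = 0.282
  4: x = 0.364, y = 0.156

x_3 = 0.486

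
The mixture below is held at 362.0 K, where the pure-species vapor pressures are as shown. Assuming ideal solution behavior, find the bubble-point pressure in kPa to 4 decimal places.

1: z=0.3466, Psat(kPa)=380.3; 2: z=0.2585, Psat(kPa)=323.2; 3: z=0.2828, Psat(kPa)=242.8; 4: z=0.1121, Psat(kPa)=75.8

Pbub = 292.5202 kPa

At the bubble point ψ → 0, so ΣzᵢKᵢ = 1 with Kᵢ = Pᵢˢᵃᵗ/P ⇒ P = ΣzᵢPᵢˢᵃᵗ.
P = 0.3466·380.3 + 0.2585·323.2 + 0.2828·242.8 + 0.1121·75.8 = 292.5202 kPa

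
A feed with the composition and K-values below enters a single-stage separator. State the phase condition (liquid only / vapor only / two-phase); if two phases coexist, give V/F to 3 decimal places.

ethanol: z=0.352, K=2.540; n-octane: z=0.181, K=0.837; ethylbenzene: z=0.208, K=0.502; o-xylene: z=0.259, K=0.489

two-phase, V/F = 0.416

ΣzᵢKᵢ = 1.277; Σzᵢ/Kᵢ = 1.299.
Both exceed 1, so a two-phase solution exists.
Material balance + equilibrium reduce to Σ zᵢ(Kᵢ−1)/(1+ψ(Kᵢ−1)) = 0.
Newton iteration, ψ⁰ = 0.59:
  ψ = 0.590: g = -0.0848, g' = -0.477 → ψ = 0.412
  ψ = 0.412: g = 0.0019, g' = -0.508 → ψ = 0.416
Converged at ψ = 0.416.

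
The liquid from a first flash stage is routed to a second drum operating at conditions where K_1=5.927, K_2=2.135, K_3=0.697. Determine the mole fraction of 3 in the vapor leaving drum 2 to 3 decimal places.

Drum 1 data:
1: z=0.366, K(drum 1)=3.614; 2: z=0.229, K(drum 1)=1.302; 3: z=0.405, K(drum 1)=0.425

y_3 (drum 2) = 0.603

Drum 1:
Newton iteration, ψ₁⁰ = 0.5:
  ψ₁ = 0.500: g = 0.1479, g' = -0.749 → ψ₁ = 0.697
  ψ₁ = 0.697: g = 0.0072, g' = -0.701 → ψ₁ = 0.708
Converged at ψ₁ = 0.708.
Drum-1 compositions:
  1: x = 0.128, y = 0.464
  2: x = 0.189, y = 0.246
  3: x = 0.683, y = 0.290
Drum-2 feed = drum-1 liquid: z₂ = (0.1284, 0.1887, 0.6829).
Drum 2:
Let ψ₂ = V/F and solve Σ zᵢ(Kᵢ−1)/(1+ψ₂(Kᵢ−1)) = 0.
g(0) = ΣzᵢKᵢ − 1 = 0.640 and g(1) = 1 − Σzᵢ/Kᵢ = -0.090, so a root lies in (0, 1).
Iterate (Newton) starting at ψ₂ = 0.5:
  ψ₂ = 0.500: g = 0.0754, g' = -0.446 → ψ₂ = 0.669
  ψ₂ = 0.669: g = 0.0094, g' = -0.346 → ψ₂ = 0.696
  ψ₂ = 0.696: g = 0.0001, g' = -0.335 → ψ₂ = 0.697
Converged at ψ₂ = 0.697.
  1: x = 0.029, y = 0.172
  2: x = 0.105, y = 0.225
  3: x = 0.866, y = 0.603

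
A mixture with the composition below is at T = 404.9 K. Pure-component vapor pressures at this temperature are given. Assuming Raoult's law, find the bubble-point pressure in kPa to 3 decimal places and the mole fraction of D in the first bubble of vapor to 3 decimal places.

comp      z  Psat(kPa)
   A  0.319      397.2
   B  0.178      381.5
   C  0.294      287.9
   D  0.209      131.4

Pbub = 306.719 kPa, y_D = 0.090

At the bubble point ψ → 0, so ΣzᵢKᵢ = 1 with Kᵢ = Pᵢˢᵃᵗ/P ⇒ P = ΣzᵢPᵢˢᵃᵗ.
P = 0.319·397.2 + 0.178·381.5 + 0.294·287.9 + 0.209·131.4 = 306.719 kPa
yᵢ = zᵢPᵢˢᵃᵗ/P ⇒ y_D = 0.209·131.4/306.719 = 0.090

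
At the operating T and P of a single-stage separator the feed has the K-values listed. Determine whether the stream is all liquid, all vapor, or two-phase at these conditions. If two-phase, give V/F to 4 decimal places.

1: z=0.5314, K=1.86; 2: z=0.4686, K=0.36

ΣzᵢKᵢ = 1.1571; Σzᵢ/Kᵢ = 1.5874.
Both exceed 1, so a two-phase solution exists.
Rachford–Rice: g(ψ) = Σ zᵢ(Kᵢ−1)/(1+ψ(Kᵢ−1)) = 0.
Binary case is linear: z₁(K₁−1)(1+ψ(K₂−1)) + z₂(K₂−1)(1+ψ(K₁−1)) = 0
⇒ ψ = [z₁(K₁−1)+z₂(K₂−1)] / [−(K₁−1)(K₂−1)] = 0.15710/0.55040 = 0.2854

two-phase, V/F = 0.2854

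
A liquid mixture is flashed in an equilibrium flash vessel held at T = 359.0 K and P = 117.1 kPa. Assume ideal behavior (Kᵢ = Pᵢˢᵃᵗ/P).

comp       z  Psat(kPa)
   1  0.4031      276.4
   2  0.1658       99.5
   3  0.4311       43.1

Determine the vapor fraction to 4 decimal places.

ψ = 0.3427

Raoult's law: Kᵢ = Pᵢˢᵃᵗ/P = Pᵢˢᵃᵗ/117.1.
  K_1 = 276.4/117.1 = 2.360376, K_2 = 99.5/117.1 = 0.849701, K_3 = 43.1/117.1 = 0.368061
Let ψ = V/F and solve Σ zᵢ(Kᵢ−1)/(1+ψ(Kᵢ−1)) = 0.
g(0) = ΣzᵢKᵢ − 1 = 0.2510 and g(1) = 1 − Σzᵢ/Kᵢ = -0.5372, so a root lies in (0, 1).
Newton–Raphson from ψ = 0.5:
  ψ = 0.5000: g = -0.09884, g' = -0.6366 → ψ = 0.3447
  ψ = 0.3447: g = -0.00128, g' = -0.6313 → ψ = 0.3427
Converged at ψ = 0.3427.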